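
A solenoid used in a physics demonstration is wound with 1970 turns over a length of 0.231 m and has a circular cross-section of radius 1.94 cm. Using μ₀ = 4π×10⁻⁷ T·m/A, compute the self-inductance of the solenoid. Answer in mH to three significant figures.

A = πr² = π(1.940×10^-2 m)² = 1.182×10^-3 m².
For a long solenoid, L = μ₀N²A/ℓ.
L = (4π×10⁻⁷)(1970)²(1.182×10^-3)/(0.231 m) = 2.496×10^-2 H.

L ≈ 25.0 mH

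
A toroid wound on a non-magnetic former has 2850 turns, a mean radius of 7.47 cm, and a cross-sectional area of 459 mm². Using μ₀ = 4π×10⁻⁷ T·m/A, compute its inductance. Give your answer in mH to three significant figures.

L ≈ 9.98 mH

For a thin toroid, L = μ₀N²A/(2πR).
L = (4π×10⁻⁷)(2850)²(4.590×10^-4) / (2π×7.470×10^-2 m) = 9.982×10^-3 H.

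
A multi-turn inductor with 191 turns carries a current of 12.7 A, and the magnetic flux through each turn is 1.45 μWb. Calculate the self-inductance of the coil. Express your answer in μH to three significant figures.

L ≈ 21.8 μH

Self-inductance is defined by L = NΦ_B/I (flux linkage over current).
L = (191)(1.450×10^-6 Wb)/(12.7 A) = 2.181×10^-5 H.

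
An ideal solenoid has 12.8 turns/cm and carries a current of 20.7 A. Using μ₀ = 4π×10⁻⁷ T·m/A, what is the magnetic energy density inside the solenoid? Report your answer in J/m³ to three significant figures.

u ≈ 441 J/m³

B = μ₀nI = (4π×10⁻⁷)(1.280×10^3)(20.7) = 3.330×10^-2 T.
u = B²/(2μ₀) = (3.330×10^-2)²/(2×4π×10⁻⁷) = 441.1 J/m³.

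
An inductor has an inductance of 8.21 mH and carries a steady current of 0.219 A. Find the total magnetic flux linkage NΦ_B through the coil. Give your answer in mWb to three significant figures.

NΦ_B ≈ 1.80 mWb

From L = NΦ_B/I, the flux linkage is NΦ_B = LI.
NΦ_B = (8.210×10^-3 H)(0.219 A) = 1.798×10^-3 Wb.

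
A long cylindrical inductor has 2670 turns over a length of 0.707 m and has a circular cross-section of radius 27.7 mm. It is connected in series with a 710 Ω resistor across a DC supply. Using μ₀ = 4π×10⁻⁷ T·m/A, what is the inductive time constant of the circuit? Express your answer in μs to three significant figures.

τ ≈ 43.0 μs

A = πr² = π(2.770×10^-2 m)² = 2.411×10^-3 m².
L = μ₀N²A/ℓ = (4π×10⁻⁷)(2670)²(2.411×10^-3)/(0.707) = 3.054×10^-2 H.
τ = L/R = (3.054×10^-2)/(710) = 4.302×10^-5 s.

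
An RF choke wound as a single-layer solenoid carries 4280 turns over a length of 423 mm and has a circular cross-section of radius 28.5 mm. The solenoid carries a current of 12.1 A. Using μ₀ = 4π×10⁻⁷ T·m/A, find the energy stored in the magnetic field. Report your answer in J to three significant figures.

U ≈ 10.2 J

A = πr² = π(2.850×10^-2 m)² = 2.552×10^-3 m².
L = μ₀N²A/ℓ = (4π×10⁻⁷)(4280)²(2.552×10^-3)/(0.423) = 0.1389 H.
U = ½LI² = ½(0.1389)(12.1)² = 10.17 J.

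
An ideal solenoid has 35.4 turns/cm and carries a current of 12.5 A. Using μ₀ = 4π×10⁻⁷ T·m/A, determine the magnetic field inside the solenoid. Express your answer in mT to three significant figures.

B ≈ 55.6 mT

Inside a long solenoid, B = μ₀nI.
B = (4π×10⁻⁷)(3.540×10^3 m⁻¹)(12.5 A) = 5.561×10^-2 T.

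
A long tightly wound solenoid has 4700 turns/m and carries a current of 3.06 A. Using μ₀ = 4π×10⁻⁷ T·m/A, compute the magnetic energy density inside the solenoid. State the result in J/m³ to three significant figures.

u ≈ 130 J/m³

B = μ₀nI = (4π×10⁻⁷)(4.700×10^3)(3.06) = 1.807×10^-2 T.
u = B²/(2μ₀) = (1.807×10^-2)²/(2×4π×10⁻⁷) = 130 J/m³.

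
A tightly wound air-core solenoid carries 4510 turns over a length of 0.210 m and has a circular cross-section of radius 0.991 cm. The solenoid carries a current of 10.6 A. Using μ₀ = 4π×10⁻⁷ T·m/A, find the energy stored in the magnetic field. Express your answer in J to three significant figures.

A = πr² = π(9.910×10^-3 m)² = 3.085×10^-4 m².
L = μ₀N²A/ℓ = (4π×10⁻⁷)(4510)²(3.085×10^-4)/(0.21) = 3.755×10^-2 H.
U = ½LI² = ½(3.755×10^-2)(10.6)² = 2.11 J.

U ≈ 2.11 J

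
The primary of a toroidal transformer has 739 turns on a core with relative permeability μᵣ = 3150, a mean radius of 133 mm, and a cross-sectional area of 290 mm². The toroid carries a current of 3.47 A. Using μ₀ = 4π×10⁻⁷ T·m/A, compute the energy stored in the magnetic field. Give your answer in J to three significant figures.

U ≈ 4.52 J

L = μ₀μᵣN²A/(2πR) = (4π×10⁻⁷)(3150)(739)²(2.900×10^-4)/(2π×0.133) = 0.7502 H.
U = ½LI² = ½(0.7502)(3.47)² = 4.517 J.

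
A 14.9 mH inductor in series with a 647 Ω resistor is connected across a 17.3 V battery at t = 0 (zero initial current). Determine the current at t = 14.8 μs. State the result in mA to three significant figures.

I ≈ 12.7 mA

τ = L/R = 1.490×10^-2/647 = 2.303×10^-5 s; final current I_∞ = ε/R = 17.3/647 = 2.674×10^-2 A.
I(t) = I_∞(1 − e^(−t/τ)) with t/τ = 0.643.
I = (2.674×10^-2)(1 − e^(−0.643)) = 1.268×10^-2 A.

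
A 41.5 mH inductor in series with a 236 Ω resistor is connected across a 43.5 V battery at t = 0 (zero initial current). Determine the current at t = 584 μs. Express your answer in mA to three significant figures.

I ≈ 178 mA

τ = L/R = 4.150×10^-2/236 = 1.758×10^-4 s; final current I_∞ = ε/R = 43.5/236 = 0.1843 A.
I(t) = I_∞(1 − e^(−t/τ)) with t/τ = 3.321.
I = (0.1843)(1 − e^(−3.321)) = 0.1777 A.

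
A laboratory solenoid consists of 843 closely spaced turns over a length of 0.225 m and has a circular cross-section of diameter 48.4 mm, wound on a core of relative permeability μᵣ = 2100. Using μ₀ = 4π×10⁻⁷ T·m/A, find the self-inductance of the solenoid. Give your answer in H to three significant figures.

L ≈ 15.3 H

A = π(d/2)² = π(2.420×10^-2 m)² = 1.840×10^-3 m².
For a long solenoid, L = μ₀μᵣN²A/ℓ.
L = (4π×10⁻⁷)(2100)(843)²(1.840×10^-3)/(0.225 m) = 15.33 H.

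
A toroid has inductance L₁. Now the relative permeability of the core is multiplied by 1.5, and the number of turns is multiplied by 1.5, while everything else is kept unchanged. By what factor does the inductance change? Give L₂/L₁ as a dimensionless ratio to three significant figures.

For a toroid, L ∝ μᵣN²A/R.
L₂/L₁ = (1.5) × (1.5)^2 = 3.38.

L₂/L₁ = 3.38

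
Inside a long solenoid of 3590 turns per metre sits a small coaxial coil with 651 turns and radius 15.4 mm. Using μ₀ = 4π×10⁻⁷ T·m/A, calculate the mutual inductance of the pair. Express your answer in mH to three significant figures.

M ≈ 2.19 mH

The outer solenoid produces a uniform field B₁ = μ₀n₁I₁ across the inner coil,
so the flux linkage is N₂Φ = N₂B₁A₂ = μ₀n₁N₂A₂·I₁, giving M = μ₀n₁N₂A₂.
A₂ = πr² = π(1.540×10^-2 m)² = 7.451×10^-4 m².
M = (4π×10⁻⁷)(3590)(651)(7.451×10^-4) = 2.188×10^-3 H.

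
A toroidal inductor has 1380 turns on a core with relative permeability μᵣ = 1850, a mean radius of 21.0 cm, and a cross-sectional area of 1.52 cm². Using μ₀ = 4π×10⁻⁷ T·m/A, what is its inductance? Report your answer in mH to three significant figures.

For a thin toroid, L = μ₀μᵣN²A/(2πR).
L = (4π×10⁻⁷)(1850)(1380)²(1.520×10^-4) / (2π×0.21 m) = 0.51 H.

L ≈ 510 mH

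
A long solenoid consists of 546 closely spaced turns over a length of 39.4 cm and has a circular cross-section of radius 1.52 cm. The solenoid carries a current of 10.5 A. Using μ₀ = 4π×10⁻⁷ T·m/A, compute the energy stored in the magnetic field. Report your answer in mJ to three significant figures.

A = πr² = π(1.520×10^-2 m)² = 7.258×10^-4 m².
L = μ₀N²A/ℓ = (4π×10⁻⁷)(546)²(7.258×10^-4)/(0.394) = 6.901×10^-4 H.
U = ½LI² = ½(6.901×10^-4)(10.5)² = 3.804×10^-2 J.

U ≈ 38.0 mJ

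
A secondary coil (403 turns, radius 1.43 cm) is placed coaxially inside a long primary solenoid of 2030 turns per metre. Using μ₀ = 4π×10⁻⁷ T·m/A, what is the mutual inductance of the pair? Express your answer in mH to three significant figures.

The outer solenoid produces a uniform field B₁ = μ₀n₁I₁ across the inner coil,
so the flux linkage is N₂Φ = N₂B₁A₂ = μ₀n₁N₂A₂·I₁, giving M = μ₀n₁N₂A₂.
A₂ = πr² = π(1.430×10^-2 m)² = 6.424×10^-4 m².
M = (4π×10⁻⁷)(2030)(403)(6.424×10^-4) = 6.604×10^-4 H.

M ≈ 0.660 mH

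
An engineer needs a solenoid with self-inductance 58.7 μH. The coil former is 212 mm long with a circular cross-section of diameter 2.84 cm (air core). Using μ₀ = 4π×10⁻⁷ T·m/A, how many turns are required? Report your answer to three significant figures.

A = π(d/2)² = π(1.420×10^-2 m)² = 6.3347×10^-4 m².
From L = μ₀N²A/ℓ, N = √(Lℓ / (μ₀A)).
N = √[(5.870×10^-5)(0.212) / ((4π×10⁻⁷)×6.3347×10^-4)] = √(1.563×10^4) ≈ 125.0.

N ≈ 125 turns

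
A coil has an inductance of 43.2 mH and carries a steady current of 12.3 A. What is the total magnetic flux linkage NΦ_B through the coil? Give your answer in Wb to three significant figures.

From L = NΦ_B/I, the flux linkage is NΦ_B = LI.
NΦ_B = (4.320×10^-2 H)(12.3 A) = 0.5314 Wb.

NΦ_B ≈ 0.531 Wb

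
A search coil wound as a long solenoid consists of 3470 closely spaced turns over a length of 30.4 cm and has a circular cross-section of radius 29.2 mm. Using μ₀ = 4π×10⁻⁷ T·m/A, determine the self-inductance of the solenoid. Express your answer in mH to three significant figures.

L ≈ 133 mH

A = πr² = π(2.920×10^-2 m)² = 2.679×10^-3 m².
For a long solenoid, L = μ₀N²A/ℓ.
L = (4π×10⁻⁷)(3470)²(2.679×10^-3)/(0.304 m) = 0.1333 H.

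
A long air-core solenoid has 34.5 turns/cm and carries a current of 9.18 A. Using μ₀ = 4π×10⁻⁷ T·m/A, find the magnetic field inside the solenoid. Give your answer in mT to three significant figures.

B ≈ 39.8 mT

Inside a long solenoid, B = μ₀nI.
B = (4π×10⁻⁷)(3.450×10^3 m⁻¹)(9.18 A) = 3.980×10^-2 T.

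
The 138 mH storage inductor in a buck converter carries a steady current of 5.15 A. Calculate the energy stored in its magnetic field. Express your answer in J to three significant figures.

U ≈ 1.83 J

Stored magnetic energy: U = ½LI².
U = ½(0.138 H)(5.15 A)² = 1.83 J.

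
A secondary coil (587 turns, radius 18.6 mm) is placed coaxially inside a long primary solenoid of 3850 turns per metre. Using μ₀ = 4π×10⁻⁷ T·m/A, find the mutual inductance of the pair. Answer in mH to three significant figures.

The outer solenoid produces a uniform field B₁ = μ₀n₁I₁ across the inner coil,
so the flux linkage is N₂Φ = N₂B₁A₂ = μ₀n₁N₂A₂·I₁, giving M = μ₀n₁N₂A₂.
A₂ = πr² = π(1.860×10^-2 m)² = 1.087×10^-3 m².
M = (4π×10⁻⁷)(3850)(587)(1.087×10^-3) = 3.087×10^-3 H.

M ≈ 3.09 mH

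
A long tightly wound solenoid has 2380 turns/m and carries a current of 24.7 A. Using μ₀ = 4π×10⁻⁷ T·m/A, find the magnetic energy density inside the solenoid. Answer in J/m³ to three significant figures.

u ≈ 2170 J/m³

B = μ₀nI = (4π×10⁻⁷)(2.380×10^3)(24.7) = 7.387×10^-2 T.
u = B²/(2μ₀) = (7.387×10^-2)²/(2×4π×10⁻⁷) = 2.171×10^3 J/m³.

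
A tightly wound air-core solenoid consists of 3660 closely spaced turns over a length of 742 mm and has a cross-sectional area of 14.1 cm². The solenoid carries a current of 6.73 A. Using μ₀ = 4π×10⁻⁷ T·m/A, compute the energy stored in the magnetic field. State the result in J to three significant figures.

A = 14.1 cm² = 1.410×10^-3 m².
L = μ₀N²A/ℓ = (4π×10⁻⁷)(3660)²(1.410×10^-3)/(0.742) = 3.199×10^-2 H.
U = ½LI² = ½(3.199×10^-2)(6.73)² = 0.7244 J.

U ≈ 0.724 J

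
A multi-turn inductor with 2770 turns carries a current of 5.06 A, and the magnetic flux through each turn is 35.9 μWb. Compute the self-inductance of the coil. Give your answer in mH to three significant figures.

Self-inductance is defined by L = NΦ_B/I (flux linkage over current).
L = (2770)(3.590×10^-5 Wb)/(5.06 A) = 1.965×10^-2 H.

L ≈ 19.7 mH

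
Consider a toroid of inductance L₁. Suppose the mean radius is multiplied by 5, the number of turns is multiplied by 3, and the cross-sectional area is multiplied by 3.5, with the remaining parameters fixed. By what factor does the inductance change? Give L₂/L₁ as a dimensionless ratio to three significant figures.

L₂/L₁ = 6.30

For a toroid, L ∝ μᵣN²A/R.
L₂/L₁ = (5)^-1 × (3)^2 × (3.5) = 6.30.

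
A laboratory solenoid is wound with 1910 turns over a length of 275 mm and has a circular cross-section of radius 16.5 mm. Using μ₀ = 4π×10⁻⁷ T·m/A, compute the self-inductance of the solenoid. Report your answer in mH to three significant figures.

A = πr² = π(1.650×10^-2 m)² = 8.553×10^-4 m².
For a long solenoid, L = μ₀N²A/ℓ.
L = (4π×10⁻⁷)(1910)²(8.553×10^-4)/(0.275 m) = 1.426×10^-2 H.

L ≈ 14.3 mH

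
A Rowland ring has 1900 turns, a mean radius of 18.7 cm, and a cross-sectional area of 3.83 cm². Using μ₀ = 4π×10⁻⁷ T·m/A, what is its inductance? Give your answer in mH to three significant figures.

For a thin toroid, L = μ₀N²A/(2πR).
L = (4π×10⁻⁷)(1900)²(3.830×10^-4) / (2π×0.187 m) = 1.479×10^-3 H.

L ≈ 1.48 mH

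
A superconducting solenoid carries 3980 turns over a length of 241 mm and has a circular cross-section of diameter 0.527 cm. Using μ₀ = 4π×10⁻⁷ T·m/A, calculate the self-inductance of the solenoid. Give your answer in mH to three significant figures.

L ≈ 1.80 mH

A = π(d/2)² = π(2.635×10^-3 m)² = 2.181×10^-5 m².
For a long solenoid, L = μ₀N²A/ℓ.
L = (4π×10⁻⁷)(3980)²(2.181×10^-5)/(0.241 m) = 1.802×10^-3 H.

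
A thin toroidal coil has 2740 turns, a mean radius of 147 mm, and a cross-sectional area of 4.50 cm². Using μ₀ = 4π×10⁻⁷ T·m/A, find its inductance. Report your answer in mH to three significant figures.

For a thin toroid, L = μ₀N²A/(2πR).
L = (4π×10⁻⁷)(2740)²(4.500×10^-4) / (2π×0.147 m) = 4.596×10^-3 H.

L ≈ 4.60 mH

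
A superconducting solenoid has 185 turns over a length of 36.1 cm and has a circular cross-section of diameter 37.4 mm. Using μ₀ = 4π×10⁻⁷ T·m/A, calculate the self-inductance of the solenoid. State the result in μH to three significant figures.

L ≈ 131 μH

A = π(d/2)² = π(1.870×10^-2 m)² = 1.099×10^-3 m².
For a long solenoid, L = μ₀N²A/ℓ.
L = (4π×10⁻⁷)(185)²(1.099×10^-3)/(0.361 m) = 1.309×10^-4 H.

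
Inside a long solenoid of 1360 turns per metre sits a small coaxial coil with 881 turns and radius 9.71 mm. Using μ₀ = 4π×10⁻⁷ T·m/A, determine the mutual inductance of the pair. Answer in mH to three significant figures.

The outer solenoid produces a uniform field B₁ = μ₀n₁I₁ across the inner coil,
so the flux linkage is N₂Φ = N₂B₁A₂ = μ₀n₁N₂A₂·I₁, giving M = μ₀n₁N₂A₂.
A₂ = πr² = π(9.710×10^-3 m)² = 2.962×10^-4 m².
M = (4π×10⁻⁷)(1360)(881)(2.962×10^-4) = 4.460×10^-4 H.

M ≈ 0.446 mH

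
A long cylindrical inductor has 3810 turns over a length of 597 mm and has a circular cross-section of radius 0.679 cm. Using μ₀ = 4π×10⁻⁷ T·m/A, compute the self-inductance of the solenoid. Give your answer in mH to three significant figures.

L ≈ 4.43 mH

A = πr² = π(6.790×10^-3 m)² = 1.448×10^-4 m².
For a long solenoid, L = μ₀N²A/ℓ.
L = (4π×10⁻⁷)(3810)²(1.448×10^-4)/(0.597 m) = 4.426×10^-3 H.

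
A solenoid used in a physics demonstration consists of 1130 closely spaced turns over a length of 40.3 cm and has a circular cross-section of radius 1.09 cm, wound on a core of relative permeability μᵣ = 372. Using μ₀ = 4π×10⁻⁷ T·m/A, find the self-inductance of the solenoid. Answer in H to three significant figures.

A = πr² = π(1.090×10^-2 m)² = 3.733×10^-4 m².
For a long solenoid, L = μ₀μᵣN²A/ℓ.
L = (4π×10⁻⁷)(372)(1130)²(3.733×10^-4)/(0.403 m) = 0.5529 H.

L ≈ 0.553 H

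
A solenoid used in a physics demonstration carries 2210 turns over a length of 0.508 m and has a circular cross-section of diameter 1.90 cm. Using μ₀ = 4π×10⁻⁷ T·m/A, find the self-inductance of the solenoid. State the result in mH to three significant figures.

L ≈ 3.43 mH

A = π(d/2)² = π(9.500×10^-3 m)² = 2.835×10^-4 m².
For a long solenoid, L = μ₀N²A/ℓ.
L = (4π×10⁻⁷)(2210)²(2.835×10^-4)/(0.508 m) = 3.426×10^-3 H.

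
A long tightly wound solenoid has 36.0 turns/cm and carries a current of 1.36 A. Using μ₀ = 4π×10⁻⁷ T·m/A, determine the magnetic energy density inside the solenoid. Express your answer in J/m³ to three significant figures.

u ≈ 15.1 J/m³

B = μ₀nI = (4π×10⁻⁷)(3.600×10^3)(1.36) = 6.152×10^-3 T.
u = B²/(2μ₀) = (6.152×10^-3)²/(2×4π×10⁻⁷) = 15.06 J/m³.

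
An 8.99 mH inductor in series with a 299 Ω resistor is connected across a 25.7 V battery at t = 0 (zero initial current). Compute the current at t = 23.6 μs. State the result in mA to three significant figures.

τ = L/R = 8.990×10^-3/299 = 3.007×10^-5 s; final current I_∞ = ε/R = 25.7/299 = 8.595×10^-2 A.
I(t) = I_∞(1 − e^(−t/τ)) with t/τ = 0.785.
I = (8.595×10^-2)(1 − e^(−0.785)) = 4.674×10^-2 A.

I ≈ 46.7 mA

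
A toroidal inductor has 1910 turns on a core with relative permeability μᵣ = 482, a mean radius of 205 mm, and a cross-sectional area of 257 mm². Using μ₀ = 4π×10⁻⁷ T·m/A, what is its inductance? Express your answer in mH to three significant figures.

For a thin toroid, L = μ₀μᵣN²A/(2πR).
L = (4π×10⁻⁷)(482)(1910)²(2.570×10^-4) / (2π×0.205 m) = 0.4409 H.

L ≈ 441 mH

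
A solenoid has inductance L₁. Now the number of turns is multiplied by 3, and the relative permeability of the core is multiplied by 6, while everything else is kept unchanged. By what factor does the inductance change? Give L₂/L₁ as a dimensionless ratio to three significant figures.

L₂/L₁ = 54.0

For a solenoid, L ∝ μᵣN²A/ℓ.
L₂/L₁ = (3)^2 × (6) = 54.0.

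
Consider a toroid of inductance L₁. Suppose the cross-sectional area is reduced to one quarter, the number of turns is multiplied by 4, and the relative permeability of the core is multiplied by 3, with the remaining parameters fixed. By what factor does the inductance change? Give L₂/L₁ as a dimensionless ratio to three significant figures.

For a toroid, L ∝ μᵣN²A/R.
L₂/L₁ = (0.25) × (4)^2 × (3) = 12.0.

L₂/L₁ = 12.0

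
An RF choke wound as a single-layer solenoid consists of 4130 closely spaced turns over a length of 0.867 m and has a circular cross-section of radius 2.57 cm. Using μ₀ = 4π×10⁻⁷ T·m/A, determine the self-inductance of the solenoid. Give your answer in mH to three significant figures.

A = πr² = π(2.570×10^-2 m)² = 2.07499×10^-3 m².
For a long solenoid, L = μ₀N²A/ℓ.
L = (4π×10⁻⁷)(4130)²(2.07499×10^-3)/(0.867 m) = 5.130×10^-2 H.

L ≈ 51.3 mH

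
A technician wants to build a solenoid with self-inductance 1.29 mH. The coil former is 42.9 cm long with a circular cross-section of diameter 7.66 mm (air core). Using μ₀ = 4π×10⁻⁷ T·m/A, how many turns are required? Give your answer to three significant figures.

A = π(d/2)² = π(3.830×10^-3 m)² = 4.608×10^-5 m².
From L = μ₀N²A/ℓ, N = √(Lℓ / (μ₀A)).
N = √[(1.290×10^-3)(0.429) / ((4π×10⁻⁷)×4.608×10^-5)] = √(9.556×10^6) ≈ 3091.3.

N ≈ 3090 turns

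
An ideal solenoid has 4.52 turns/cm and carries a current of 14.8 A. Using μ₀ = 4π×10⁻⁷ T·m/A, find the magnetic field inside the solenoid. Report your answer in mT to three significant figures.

Inside a long solenoid, B = μ₀nI.
B = (4π×10⁻⁷)(452 m⁻¹)(14.8 A) = 8.406×10^-3 T.

B ≈ 8.41 mT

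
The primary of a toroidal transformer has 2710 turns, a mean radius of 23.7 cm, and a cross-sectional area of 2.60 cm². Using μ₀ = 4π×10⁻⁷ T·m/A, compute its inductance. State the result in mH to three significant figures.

L ≈ 1.61 mH

For a thin toroid, L = μ₀N²A/(2πR).
L = (4π×10⁻⁷)(2710)²(2.600×10^-4) / (2π×0.237 m) = 1.611×10^-3 H.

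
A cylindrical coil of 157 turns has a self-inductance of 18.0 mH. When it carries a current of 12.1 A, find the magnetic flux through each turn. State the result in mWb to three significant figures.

Φ_B ≈ 1.39 mWb

From L = NΦ_B/I, the flux per turn is Φ_B = LI/N.
Φ_B = (1.800×10^-2 H)(12.1 A)/157 = 1.387×10^-3 Wb.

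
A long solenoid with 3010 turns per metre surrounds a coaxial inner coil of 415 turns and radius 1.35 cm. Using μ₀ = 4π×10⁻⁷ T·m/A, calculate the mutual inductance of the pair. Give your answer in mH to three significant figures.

The outer solenoid produces a uniform field B₁ = μ₀n₁I₁ across the inner coil,
so the flux linkage is N₂Φ = N₂B₁A₂ = μ₀n₁N₂A₂·I₁, giving M = μ₀n₁N₂A₂.
A₂ = πr² = π(1.350×10^-2 m)² = 5.726×10^-4 m².
M = (4π×10⁻⁷)(3010)(415)(5.726×10^-4) = 8.988×10^-4 H.

M ≈ 0.899 mH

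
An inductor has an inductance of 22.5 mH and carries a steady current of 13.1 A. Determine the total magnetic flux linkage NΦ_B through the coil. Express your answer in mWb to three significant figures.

From L = NΦ_B/I, the flux linkage is NΦ_B = LI.
NΦ_B = (2.250×10^-2 H)(13.1 A) = 0.2947 Wb.

NΦ_B ≈ 295 mWb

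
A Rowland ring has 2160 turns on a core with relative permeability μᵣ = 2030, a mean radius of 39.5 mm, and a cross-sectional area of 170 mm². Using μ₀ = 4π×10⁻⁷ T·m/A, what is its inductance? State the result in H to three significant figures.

L ≈ 8.15 H

For a thin toroid, L = μ₀μᵣN²A/(2πR).
L = (4π×10⁻⁷)(2030)(2160)²(1.700×10^-4) / (2π×3.950×10^-2 m) = 8.152 H.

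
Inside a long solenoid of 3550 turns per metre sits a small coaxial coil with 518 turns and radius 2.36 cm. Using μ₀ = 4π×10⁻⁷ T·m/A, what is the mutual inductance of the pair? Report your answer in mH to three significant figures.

The outer solenoid produces a uniform field B₁ = μ₀n₁I₁ across the inner coil,
so the flux linkage is N₂Φ = N₂B₁A₂ = μ₀n₁N₂A₂·I₁, giving M = μ₀n₁N₂A₂.
A₂ = πr² = π(2.360×10^-2 m)² = 1.750×10^-3 m².
M = (4π×10⁻⁷)(3550)(518)(1.750×10^-3) = 4.043×10^-3 H.

M ≈ 4.04 mH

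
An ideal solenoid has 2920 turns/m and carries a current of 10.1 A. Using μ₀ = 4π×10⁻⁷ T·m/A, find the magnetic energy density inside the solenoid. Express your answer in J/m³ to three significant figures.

B = μ₀nI = (4π×10⁻⁷)(2.920×10^3)(10.1) = 3.706×10^-2 T.
u = B²/(2μ₀) = (3.706×10^-2)²/(2×4π×10⁻⁷) = 546.498 J/m³.

u ≈ 546 J/m³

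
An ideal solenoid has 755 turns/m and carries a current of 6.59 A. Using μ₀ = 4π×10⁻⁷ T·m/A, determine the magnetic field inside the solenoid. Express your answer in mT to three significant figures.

Inside a long solenoid, B = μ₀nI.
B = (4π×10⁻⁷)(755 m⁻¹)(6.59 A) = 6.252×10^-3 T.

B ≈ 6.25 mT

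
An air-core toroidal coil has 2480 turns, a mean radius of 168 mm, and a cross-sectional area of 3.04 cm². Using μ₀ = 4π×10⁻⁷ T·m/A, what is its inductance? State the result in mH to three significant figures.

L ≈ 2.23 mH

For a thin toroid, L = μ₀N²A/(2πR).
L = (4π×10⁻⁷)(2480)²(3.040×10^-4) / (2π×0.168 m) = 2.226×10^-3 H.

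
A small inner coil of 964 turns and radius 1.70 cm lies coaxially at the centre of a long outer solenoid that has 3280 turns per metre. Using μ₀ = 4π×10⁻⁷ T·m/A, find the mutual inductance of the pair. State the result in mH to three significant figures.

The outer solenoid produces a uniform field B₁ = μ₀n₁I₁ across the inner coil,
so the flux linkage is N₂Φ = N₂B₁A₂ = μ₀n₁N₂A₂·I₁, giving M = μ₀n₁N₂A₂.
A₂ = πr² = π(1.700×10^-2 m)² = 9.079×10^-4 m².
M = (4π×10⁻⁷)(3280)(964)(9.079×10^-4) = 3.608×10^-3 H.

M ≈ 3.61 mH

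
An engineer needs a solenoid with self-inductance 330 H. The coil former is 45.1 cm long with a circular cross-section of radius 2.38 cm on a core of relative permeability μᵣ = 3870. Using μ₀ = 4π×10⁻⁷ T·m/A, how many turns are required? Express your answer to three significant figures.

N ≈ 4150 turns

A = πr² = π(2.380×10^-2 m)² = 1.780×10^-3 m².
From L = μ₀μᵣN²A/ℓ, N = √(Lℓ / (μ₀μᵣA)).
N = √[(330)(0.451) / ((4π×10⁻⁷)(3870)×1.780×10^-3)] = √(1.720×10^7) ≈ 4147.0.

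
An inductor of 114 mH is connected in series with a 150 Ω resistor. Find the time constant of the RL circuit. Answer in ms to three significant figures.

τ = L/R = (0.114 H)/(150 Ω) = 7.600×10^-4 s.

τ ≈ 0.760 ms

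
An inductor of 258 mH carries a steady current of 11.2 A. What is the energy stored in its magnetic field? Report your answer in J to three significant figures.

U ≈ 16.2 J

Stored magnetic energy: U = ½LI².
U = ½(0.258 H)(11.2 A)² = 16.18 J.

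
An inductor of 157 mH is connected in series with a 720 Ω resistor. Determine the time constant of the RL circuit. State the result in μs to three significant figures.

τ ≈ 218 μs

τ = L/R = (0.157 H)/(720 Ω) = 2.181×10^-4 s.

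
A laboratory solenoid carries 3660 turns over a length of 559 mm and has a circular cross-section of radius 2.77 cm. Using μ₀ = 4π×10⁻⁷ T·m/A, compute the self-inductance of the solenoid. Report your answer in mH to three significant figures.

L ≈ 72.6 mH

A = πr² = π(2.770×10^-2 m)² = 2.411×10^-3 m².
For a long solenoid, L = μ₀N²A/ℓ.
L = (4π×10⁻⁷)(3660)²(2.411×10^-3)/(0.559 m) = 7.259×10^-2 H.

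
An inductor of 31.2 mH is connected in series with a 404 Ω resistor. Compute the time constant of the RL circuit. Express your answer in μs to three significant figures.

τ = L/R = (3.120×10^-2 H)/(404 Ω) = 7.723×10^-5 s.

τ ≈ 77.2 μs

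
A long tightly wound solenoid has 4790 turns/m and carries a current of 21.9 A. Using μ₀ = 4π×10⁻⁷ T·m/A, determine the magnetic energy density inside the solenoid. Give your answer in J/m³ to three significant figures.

B = μ₀nI = (4π×10⁻⁷)(4.790×10^3)(21.9) = 0.1318 T.
u = B²/(2μ₀) = (0.1318)²/(2×4π×10⁻⁷) = 6.914×10^3 J/m³.

u ≈ 6910 J/m³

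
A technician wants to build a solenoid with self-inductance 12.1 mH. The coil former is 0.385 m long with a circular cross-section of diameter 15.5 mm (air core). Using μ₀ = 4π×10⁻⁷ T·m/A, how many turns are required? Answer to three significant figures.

N ≈ 4430 turns

A = π(d/2)² = π(7.750×10^-3 m)² = 1.887×10^-4 m².
From L = μ₀N²A/ℓ, N = √(Lℓ / (μ₀A)).
N = √[(1.210×10^-2)(0.385) / ((4π×10⁻⁷)×1.887×10^-4)] = √(1.9646×10^7) ≈ 4432.4.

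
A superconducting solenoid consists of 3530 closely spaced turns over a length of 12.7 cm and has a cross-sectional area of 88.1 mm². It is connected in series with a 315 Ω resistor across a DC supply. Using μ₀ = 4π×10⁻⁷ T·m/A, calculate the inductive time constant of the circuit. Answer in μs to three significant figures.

τ ≈ 34.5 μs

A = 88.1 mm² = 8.810×10^-5 m².
L = μ₀N²A/ℓ = (4π×10⁻⁷)(3530)²(8.810×10^-5)/(0.127) = 1.086×10^-2 H.
τ = L/R = (1.086×10^-2)/(315) = 3.448×10^-5 s.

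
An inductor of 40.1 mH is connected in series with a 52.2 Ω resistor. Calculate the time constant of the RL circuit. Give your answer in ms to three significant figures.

τ ≈ 0.768 ms

τ = L/R = (4.010×10^-2 H)/(52.2 Ω) = 7.682×10^-4 s.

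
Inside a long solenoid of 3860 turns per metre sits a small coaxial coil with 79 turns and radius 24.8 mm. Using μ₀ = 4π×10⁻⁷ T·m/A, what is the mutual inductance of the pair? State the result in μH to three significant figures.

M ≈ 740 μH

The outer solenoid produces a uniform field B₁ = μ₀n₁I₁ across the inner coil,
so the flux linkage is N₂Φ = N₂B₁A₂ = μ₀n₁N₂A₂·I₁, giving M = μ₀n₁N₂A₂.
A₂ = πr² = π(2.480×10^-2 m)² = 1.932×10^-3 m².
M = (4π×10⁻⁷)(3860)(79)(1.932×10^-3) = 7.404×10^-4 H.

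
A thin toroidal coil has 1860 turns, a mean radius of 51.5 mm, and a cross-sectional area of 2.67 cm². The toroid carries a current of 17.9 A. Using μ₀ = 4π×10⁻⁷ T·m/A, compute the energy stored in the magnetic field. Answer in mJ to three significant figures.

L = μ₀N²A/(2πR) = (4π×10⁻⁷)(1860)²(2.670×10^-4)/(2π×5.150×10^-2) = 3.587×10^-3 H.
U = ½LI² = ½(3.587×10^-3)(17.9)² = 0.5747 J.

U ≈ 575 mJ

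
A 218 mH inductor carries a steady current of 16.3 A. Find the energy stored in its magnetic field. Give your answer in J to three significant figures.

Stored magnetic energy: U = ½LI².
U = ½(0.218 H)(16.3 A)² = 28.96 J.

U ≈ 29.0 J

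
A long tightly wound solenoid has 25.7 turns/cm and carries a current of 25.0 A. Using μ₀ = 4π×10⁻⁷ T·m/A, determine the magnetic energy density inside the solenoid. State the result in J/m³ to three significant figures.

u ≈ 2590 J/m³

B = μ₀nI = (4π×10⁻⁷)(2.570×10^3)(25.0) = 8.074×10^-2 T.
u = B²/(2μ₀) = (8.074×10^-2)²/(2×4π×10⁻⁷) = 2.594×10^3 J/m³.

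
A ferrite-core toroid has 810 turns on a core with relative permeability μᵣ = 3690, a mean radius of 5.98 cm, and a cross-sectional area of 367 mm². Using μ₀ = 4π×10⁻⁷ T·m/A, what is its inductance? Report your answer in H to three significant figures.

L ≈ 2.97 H

For a thin toroid, L = μ₀μᵣN²A/(2πR).
L = (4π×10⁻⁷)(3690)(810)²(3.670×10^-4) / (2π×5.980×10^-2 m) = 2.972 H.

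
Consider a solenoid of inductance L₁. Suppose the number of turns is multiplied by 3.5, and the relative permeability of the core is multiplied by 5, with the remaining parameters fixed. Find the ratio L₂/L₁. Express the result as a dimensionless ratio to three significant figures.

For a solenoid, L ∝ μᵣN²A/ℓ.
L₂/L₁ = (3.5)^2 × (5) = 61.3.

L₂/L₁ = 61.3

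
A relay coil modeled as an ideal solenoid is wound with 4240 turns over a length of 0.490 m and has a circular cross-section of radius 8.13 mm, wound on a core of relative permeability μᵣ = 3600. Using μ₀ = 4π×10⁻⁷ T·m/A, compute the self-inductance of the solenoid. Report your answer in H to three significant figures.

A = πr² = π(8.130×10^-3 m)² = 2.076×10^-4 m².
For a long solenoid, L = μ₀μᵣN²A/ℓ.
L = (4π×10⁻⁷)(3600)(4240)²(2.076×10^-4)/(0.49 m) = 34.47 H.

L ≈ 34.5 H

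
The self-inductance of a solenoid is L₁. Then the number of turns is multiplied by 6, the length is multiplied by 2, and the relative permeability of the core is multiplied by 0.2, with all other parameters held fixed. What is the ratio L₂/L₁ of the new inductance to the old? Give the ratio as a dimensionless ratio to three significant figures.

L₂/L₁ = 3.60

For a solenoid, L ∝ μᵣN²A/ℓ.
L₂/L₁ = (6)^2 × (2)^-1 × (0.2) = 3.60.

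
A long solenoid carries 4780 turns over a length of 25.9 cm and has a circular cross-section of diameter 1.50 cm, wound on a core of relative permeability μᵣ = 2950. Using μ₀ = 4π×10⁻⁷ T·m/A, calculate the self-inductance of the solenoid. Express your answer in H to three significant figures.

A = π(d/2)² = π(7.500×10^-3 m)² = 1.767×10^-4 m².
For a long solenoid, L = μ₀μᵣN²A/ℓ.
L = (4π×10⁻⁷)(2950)(4780)²(1.767×10^-4)/(0.259 m) = 57.79 H.

L ≈ 57.8 H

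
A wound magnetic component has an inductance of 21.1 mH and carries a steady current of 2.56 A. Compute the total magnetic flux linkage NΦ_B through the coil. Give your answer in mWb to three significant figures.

From L = NΦ_B/I, the flux linkage is NΦ_B = LI.
NΦ_B = (2.110×10^-2 H)(2.56 A) = 5.402×10^-2 Wb.

NΦ_B ≈ 54.0 mWb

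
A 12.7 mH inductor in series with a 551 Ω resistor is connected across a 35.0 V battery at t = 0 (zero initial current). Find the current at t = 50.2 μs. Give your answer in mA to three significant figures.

I ≈ 56.3 mA

τ = L/R = 1.270×10^-2/551 = 2.3049×10^-5 s; final current I_∞ = ε/R = 35.0/551 = 6.352×10^-2 A.
I(t) = I_∞(1 − e^(−t/τ)) with t/τ = 2.178.
I = (6.352×10^-2)(1 − e^(−2.178)) = 5.633×10^-2 A.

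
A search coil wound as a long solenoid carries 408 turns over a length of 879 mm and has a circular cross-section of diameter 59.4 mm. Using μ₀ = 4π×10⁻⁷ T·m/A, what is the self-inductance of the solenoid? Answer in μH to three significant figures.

A = π(d/2)² = π(2.970×10^-2 m)² = 2.771×10^-3 m².
For a long solenoid, L = μ₀N²A/ℓ.
L = (4π×10⁻⁷)(408)²(2.771×10^-3)/(0.879 m) = 6.5948×10^-4 H.

L ≈ 659 μH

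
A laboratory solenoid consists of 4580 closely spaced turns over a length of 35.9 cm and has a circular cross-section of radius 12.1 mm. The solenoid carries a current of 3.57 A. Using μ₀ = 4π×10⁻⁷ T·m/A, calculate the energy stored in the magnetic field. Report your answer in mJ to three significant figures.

A = πr² = π(1.210×10^-2 m)² = 4.600×10^-4 m².
L = μ₀N²A/ℓ = (4π×10⁻⁷)(4580)²(4.600×10^-4)/(0.359) = 3.377×10^-2 H.
U = ½LI² = ½(3.377×10^-2)(3.57)² = 0.2152 J.

U ≈ 215 mJ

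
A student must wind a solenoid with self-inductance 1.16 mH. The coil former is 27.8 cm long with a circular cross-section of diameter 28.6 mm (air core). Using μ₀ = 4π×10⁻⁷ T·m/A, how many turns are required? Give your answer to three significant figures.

N ≈ 632 turns

A = π(d/2)² = π(1.430×10^-2 m)² = 6.424×10^-4 m².
From L = μ₀N²A/ℓ, N = √(Lℓ / (μ₀A)).
N = √[(1.160×10^-3)(0.278) / ((4π×10⁻⁷)×6.424×10^-4)] = √(3.9946×10^5) ≈ 632.0.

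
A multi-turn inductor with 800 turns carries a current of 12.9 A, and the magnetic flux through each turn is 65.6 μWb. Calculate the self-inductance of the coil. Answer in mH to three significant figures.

L ≈ 4.07 mH

Self-inductance is defined by L = NΦ_B/I (flux linkage over current).
L = (800)(6.560×10^-5 Wb)/(12.9 A) = 4.068×10^-3 H.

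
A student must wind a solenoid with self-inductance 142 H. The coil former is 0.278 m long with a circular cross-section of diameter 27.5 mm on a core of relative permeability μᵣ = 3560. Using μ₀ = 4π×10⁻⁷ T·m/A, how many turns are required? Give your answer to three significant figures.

A = π(d/2)² = π(1.375×10^-2 m)² = 5.940×10^-4 m².
From L = μ₀μᵣN²A/ℓ, N = √(Lℓ / (μ₀μᵣA)).
N = √[(142)(0.278) / ((4π×10⁻⁷)(3560)×5.940×10^-4)] = √(1.486×10^7) ≈ 3854.4.

N ≈ 3850 turns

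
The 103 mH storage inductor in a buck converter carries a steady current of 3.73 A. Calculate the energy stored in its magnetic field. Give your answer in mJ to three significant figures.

Stored magnetic energy: U = ½LI².
U = ½(0.103 H)(3.73 A)² = 0.7165 J.

U ≈ 717 mJ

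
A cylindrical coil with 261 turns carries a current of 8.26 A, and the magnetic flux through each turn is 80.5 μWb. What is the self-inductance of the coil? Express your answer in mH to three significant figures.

Self-inductance is defined by L = NΦ_B/I (flux linkage over current).
L = (261)(8.050×10^-5 Wb)/(8.26 A) = 2.544×10^-3 H.

L ≈ 2.54 mH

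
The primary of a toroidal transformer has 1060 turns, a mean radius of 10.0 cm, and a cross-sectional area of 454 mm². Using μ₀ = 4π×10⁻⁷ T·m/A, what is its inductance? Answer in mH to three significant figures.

L ≈ 1.02 mH

For a thin toroid, L = μ₀N²A/(2πR).
L = (4π×10⁻⁷)(1060)²(4.540×10^-4) / (2π×0.1 m) = 1.020×10^-3 H.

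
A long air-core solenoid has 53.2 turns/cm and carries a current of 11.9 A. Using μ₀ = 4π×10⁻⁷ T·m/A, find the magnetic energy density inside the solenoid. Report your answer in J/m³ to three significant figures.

B = μ₀nI = (4π×10⁻⁷)(5.320×10^3)(11.9) = 7.956×10^-2 T.
u = B²/(2μ₀) = (7.956×10^-2)²/(2×4π×10⁻⁷) = 2.518×10^3 J/m³.

u ≈ 2520 J/m³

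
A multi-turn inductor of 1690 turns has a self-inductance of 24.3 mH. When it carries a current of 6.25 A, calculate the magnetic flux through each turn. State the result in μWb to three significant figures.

Φ_B ≈ 89.9 μWb

From L = NΦ_B/I, the flux per turn is Φ_B = LI/N.
Φ_B = (2.430×10^-2 H)(6.25 A)/1690 = 8.987×10^-5 Wb.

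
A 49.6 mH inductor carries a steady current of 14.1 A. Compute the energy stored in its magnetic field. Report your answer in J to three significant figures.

Stored magnetic energy: U = ½LI².
U = ½(4.960×10^-2 H)(14.1 A)² = 4.93 J.

U ≈ 4.93 J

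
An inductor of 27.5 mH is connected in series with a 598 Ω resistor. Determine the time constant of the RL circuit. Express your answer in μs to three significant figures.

τ = L/R = (2.750×10^-2 H)/(598 Ω) = 4.599×10^-5 s.

τ ≈ 46.0 μs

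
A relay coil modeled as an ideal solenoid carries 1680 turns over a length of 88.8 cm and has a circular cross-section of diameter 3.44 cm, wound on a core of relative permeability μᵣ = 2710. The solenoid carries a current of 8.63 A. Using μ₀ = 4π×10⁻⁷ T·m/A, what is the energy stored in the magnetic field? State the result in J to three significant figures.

A = π(d/2)² = π(1.720×10^-2 m)² = 9.294×10^-4 m².
L = μ₀μᵣN²A/ℓ = (4π×10⁻⁷)(2710)(1680)²(9.294×10^-4)/(0.888) = 10.06 H.
U = ½LI² = ½(10.06)(8.63)² = 374.6 J.

U ≈ 375 J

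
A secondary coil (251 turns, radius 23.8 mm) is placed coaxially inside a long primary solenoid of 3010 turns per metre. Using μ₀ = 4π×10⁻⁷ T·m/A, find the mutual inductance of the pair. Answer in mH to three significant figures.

M ≈ 1.69 mH

The outer solenoid produces a uniform field B₁ = μ₀n₁I₁ across the inner coil,
so the flux linkage is N₂Φ = N₂B₁A₂ = μ₀n₁N₂A₂·I₁, giving M = μ₀n₁N₂A₂.
A₂ = πr² = π(2.380×10^-2 m)² = 1.780×10^-3 m².
M = (4π×10⁻⁷)(3010)(251)(1.780×10^-3) = 1.689×10^-3 H.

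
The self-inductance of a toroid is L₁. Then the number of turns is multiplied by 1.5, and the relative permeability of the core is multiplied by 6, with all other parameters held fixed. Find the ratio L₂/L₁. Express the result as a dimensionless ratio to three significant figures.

For a toroid, L ∝ μᵣN²A/R.
L₂/L₁ = (1.5)^2 × (6) = 13.5.

L₂/L₁ = 13.5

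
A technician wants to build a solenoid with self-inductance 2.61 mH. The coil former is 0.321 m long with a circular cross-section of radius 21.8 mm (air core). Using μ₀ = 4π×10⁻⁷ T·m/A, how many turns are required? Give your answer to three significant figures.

A = πr² = π(2.180×10^-2 m)² = 1.493×10^-3 m².
From L = μ₀N²A/ℓ, N = √(Lℓ / (μ₀A)).
N = √[(2.610×10^-3)(0.321) / ((4π×10⁻⁷)×1.493×10^-3)] = √(4.466×10^5) ≈ 668.2.

N ≈ 668 turns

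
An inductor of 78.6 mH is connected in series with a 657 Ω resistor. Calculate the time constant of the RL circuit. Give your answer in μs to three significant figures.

τ = L/R = (7.860×10^-2 H)/(657 Ω) = 1.196×10^-4 s.

τ ≈ 120 μs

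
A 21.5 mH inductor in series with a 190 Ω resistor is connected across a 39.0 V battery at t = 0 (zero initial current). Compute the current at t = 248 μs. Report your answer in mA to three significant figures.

I ≈ 182 mA

τ = L/R = 2.150×10^-2/190 = 1.132×10^-4 s; final current I_∞ = ε/R = 39.0/190 = 0.2053 A.
I(t) = I_∞(1 − e^(−t/τ)) with t/τ = 2.192.
I = (0.2053)(1 − e^(−2.192)) = 0.1823 A.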